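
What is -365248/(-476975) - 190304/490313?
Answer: 88315592224/233867043175 ≈ 0.37763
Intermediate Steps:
-365248/(-476975) - 190304/490313 = -365248*(-1/476975) - 190304*1/490313 = 365248/476975 - 190304/490313 = 88315592224/233867043175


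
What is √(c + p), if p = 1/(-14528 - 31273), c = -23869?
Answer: I*√5563417292230/15267 ≈ 154.5*I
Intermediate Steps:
p = -1/45801 (p = 1/(-45801) = -1/45801 ≈ -2.1834e-5)
√(c + p) = √(-23869 - 1/45801) = √(-1093224070/45801) = I*√5563417292230/15267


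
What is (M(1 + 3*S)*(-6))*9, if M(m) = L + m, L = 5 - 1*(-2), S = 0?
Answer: -432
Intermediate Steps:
L = 7 (L = 5 + 2 = 7)
M(m) = 7 + m
(M(1 + 3*S)*(-6))*9 = ((7 + (1 + 3*0))*(-6))*9 = ((7 + (1 + 0))*(-6))*9 = ((7 + 1)*(-6))*9 = (8*(-6))*9 = -48*9 = -432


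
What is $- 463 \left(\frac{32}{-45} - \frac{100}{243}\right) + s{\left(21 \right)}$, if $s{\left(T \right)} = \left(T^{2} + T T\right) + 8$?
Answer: $\frac{1712882}{1215} \approx 1409.8$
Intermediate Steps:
$s{\left(T \right)} = 8 + 2 T^{2}$ ($s{\left(T \right)} = \left(T^{2} + T^{2}\right) + 8 = 2 T^{2} + 8 = 8 + 2 T^{2}$)
$- 463 \left(\frac{32}{-45} - \frac{100}{243}\right) + s{\left(21 \right)} = - 463 \left(\frac{32}{-45} - \frac{100}{243}\right) + \left(8 + 2 \cdot 21^{2}\right) = - 463 \left(32 \left(- \frac{1}{45}\right) - \frac{100}{243}\right) + \left(8 + 2 \cdot 441\right) = - 463 \left(- \frac{32}{45} - \frac{100}{243}\right) + \left(8 + 882\right) = \left(-463\right) \left(- \frac{1364}{1215}\right) + 890 = \frac{631532}{1215} + 890 = \frac{1712882}{1215}$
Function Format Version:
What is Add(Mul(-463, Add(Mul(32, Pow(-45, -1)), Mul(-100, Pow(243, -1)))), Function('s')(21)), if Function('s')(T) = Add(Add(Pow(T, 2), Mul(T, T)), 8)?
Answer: Rational(1712882, 1215) ≈ 1409.8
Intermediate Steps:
Function('s')(T) = Add(8, Mul(2, Pow(T, 2))) (Function('s')(T) = Add(Add(Pow(T, 2), Pow(T, 2)), 8) = Add(Mul(2, Pow(T, 2)), 8) = Add(8, Mul(2, Pow(T, 2))))
Add(Mul(-463, Add(Mul(32, Pow(-45, -1)), Mul(-100, Pow(243, -1)))), Function('s')(21)) = Add(Mul(-463, Add(Mul(32, Pow(-45, -1)), Mul(-100, Pow(243, -1)))), Add(8, Mul(2, Pow(21, 2)))) = Add(Mul(-463, Add(Mul(32, Rational(-1, 45)), Mul(-100, Rational(1, 243)))), Add(8, Mul(2, 441))) = Add(Mul(-463, Add(Rational(-32, 45), Rational(-100, 243))), Add(8, 882)) = Add(Mul(-463, Rational(-1364, 1215)), 890) = Add(Rational(631532, 1215), 890) = Rational(1712882, 1215)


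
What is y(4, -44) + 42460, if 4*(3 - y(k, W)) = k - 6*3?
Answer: 84933/2 ≈ 42467.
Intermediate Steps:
y(k, W) = 15/2 - k/4 (y(k, W) = 3 - (k - 6*3)/4 = 3 - (k - 18)/4 = 3 - (-18 + k)/4 = 3 + (9/2 - k/4) = 15/2 - k/4)
y(4, -44) + 42460 = (15/2 - ¼*4) + 42460 = (15/2 - 1) + 42460 = 13/2 + 42460 = 84933/2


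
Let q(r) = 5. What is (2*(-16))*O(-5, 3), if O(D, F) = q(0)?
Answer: -160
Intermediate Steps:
O(D, F) = 5
(2*(-16))*O(-5, 3) = (2*(-16))*5 = -32*5 = -160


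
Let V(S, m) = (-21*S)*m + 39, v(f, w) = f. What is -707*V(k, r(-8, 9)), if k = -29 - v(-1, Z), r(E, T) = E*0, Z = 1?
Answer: -27573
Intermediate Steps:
r(E, T) = 0
k = -28 (k = -29 - 1*(-1) = -29 + 1 = -28)
V(S, m) = 39 - 21*S*m (V(S, m) = -21*S*m + 39 = 39 - 21*S*m)
-707*V(k, r(-8, 9)) = -707*(39 - 21*(-28)*0) = -707*(39 + 0) = -707*39 = -27573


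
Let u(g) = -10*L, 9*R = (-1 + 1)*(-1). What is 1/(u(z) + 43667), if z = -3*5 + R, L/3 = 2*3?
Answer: 1/43487 ≈ 2.2995e-5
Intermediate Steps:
L = 18 (L = 3*(2*3) = 3*6 = 18)
R = 0 (R = ((-1 + 1)*(-1))/9 = (0*(-1))/9 = (⅑)*0 = 0)
z = -15 (z = -3*5 + 0 = -15 + 0 = -15)
u(g) = -180 (u(g) = -10*18 = -180)
1/(u(z) + 43667) = 1/(-180 + 43667) = 1/43487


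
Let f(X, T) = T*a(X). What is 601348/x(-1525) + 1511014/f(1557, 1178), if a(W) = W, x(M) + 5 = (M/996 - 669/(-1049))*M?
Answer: 577259994444371851/1300604396597865 ≈ 443.84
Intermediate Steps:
x(M) = -5 + M*(669/1049 + M/996) (x(M) = -5 + (M/996 - 669/(-1049))*M = -5 + (M*(1/996) - 669*(-1/1049))*M = -5 + (M/996 + 669/1049)*M = -5 + (669/1049 + M/996)*M = -5 + M*(669/1049 + M/996))
f(X, T) = T*X
601348/x(-1525) + 1511014/f(1557, 1178) = 601348/(-5 + (1/996)*(-1525)**2 + (669/1049)*(-1525)) + 1511014/((1178*1557)) = 601348/(-5 + (1/996)*2325625 - 1020225/1049) + 1511014/1834146 = 601348/(-5 + 2325625/996 - 1020225/1049) + 1511014*(1/1834146) = 601348/(1418212505/1044804) + 755507/917073 = 601348*(1044804/1418212505) + 755507/917073 = 628290795792/1418212505 + 755507/917073 = 577259994444371851/1300604396597865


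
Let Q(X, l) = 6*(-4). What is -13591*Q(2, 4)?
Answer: 326184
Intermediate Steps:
Q(X, l) = -24
-13591*Q(2, 4) = -13591*(-24) = 326184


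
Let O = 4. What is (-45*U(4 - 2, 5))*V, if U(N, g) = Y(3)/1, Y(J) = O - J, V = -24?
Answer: 1080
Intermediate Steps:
Y(J) = 4 - J
U(N, g) = 1 (U(N, g) = (4 - 1*3)/1 = (4 - 3)*1 = 1*1 = 1)
(-45*U(4 - 2, 5))*V = -45*1*(-24) = -45*(-24) = 1080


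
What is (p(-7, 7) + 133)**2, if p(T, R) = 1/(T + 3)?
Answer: 281961/16 ≈ 17623.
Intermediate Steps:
p(T, R) = 1/(3 + T)
(p(-7, 7) + 133)**2 = (1/(3 - 7) + 133)**2 = (1/(-4) + 133)**2 = (-1/4 + 133)**2 = (531/4)**2 = 281961/16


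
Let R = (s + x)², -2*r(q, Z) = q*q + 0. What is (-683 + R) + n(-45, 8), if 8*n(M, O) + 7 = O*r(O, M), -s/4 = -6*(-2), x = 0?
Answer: 12705/8 ≈ 1588.1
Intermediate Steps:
s = -48 (s = -(-24)*(-2) = -4*12 = -48)
r(q, Z) = -q²/2 (r(q, Z) = -(q*q + 0)/2 = -(q² + 0)/2 = -q²/2)
n(M, O) = -7/8 - O³/16 (n(M, O) = -7/8 + (O*(-O²/2))/8 = -7/8 + (-O³/2)/8 = -7/8 - O³/16)
R = 2304 (R = (-48 + 0)² = (-48)² = 2304)
(-683 + R) + n(-45, 8) = (-683 + 2304) + (-7/8 - 1/16*8³) = 1621 + (-7/8 - 1/16*512) = 1621 + (-7/8 - 32) = 1621 - 263/8 = 12705/8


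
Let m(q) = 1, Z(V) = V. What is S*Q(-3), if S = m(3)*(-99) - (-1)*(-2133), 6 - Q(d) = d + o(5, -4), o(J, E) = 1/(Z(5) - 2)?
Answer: -19344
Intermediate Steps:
o(J, E) = ⅓ (o(J, E) = 1/(5 - 2) = 1/3 = ⅓)
Q(d) = 17/3 - d (Q(d) = 6 - (d + ⅓) = 6 - (⅓ + d) = 6 + (-⅓ - d) = 17/3 - d)
S = -2232 (S = 1*(-99) - (-1)*(-2133) = -99 - 1*2133 = -99 - 2133 = -2232)
S*Q(-3) = -2232*(17/3 - 1*(-3)) = -2232*(17/3 + 3) = -2232*26/3 = -19344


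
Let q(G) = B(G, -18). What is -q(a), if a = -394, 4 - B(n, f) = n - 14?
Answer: -412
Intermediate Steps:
B(n, f) = 18 - n (B(n, f) = 4 - (n - 14) = 4 - (-14 + n) = 4 + (14 - n) = 18 - n)
q(G) = 18 - G
-q(a) = -(18 - 1*(-394)) = -(18 + 394) = -1*412 = -412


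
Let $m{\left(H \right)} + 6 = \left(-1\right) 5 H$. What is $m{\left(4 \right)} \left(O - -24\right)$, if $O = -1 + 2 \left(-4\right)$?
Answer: $-390$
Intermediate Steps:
$O = -9$ ($O = -1 - 8 = -9$)
$m{\left(H \right)} = -6 - 5 H$ ($m{\left(H \right)} = -6 + \left(-1\right) 5 H = -6 - 5 H$)
$m{\left(4 \right)} \left(O - -24\right) = \left(-6 - 20\right) \left(-9 - -24\right) = \left(-6 - 20\right) \left(-9 + 24\right) = \left(-26\right) 15 = -390$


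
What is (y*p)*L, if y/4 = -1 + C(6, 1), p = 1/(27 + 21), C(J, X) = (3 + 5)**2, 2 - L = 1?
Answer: 21/4 ≈ 5.2500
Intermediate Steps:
L = 1 (L = 2 - 1*1 = 2 - 1 = 1)
C(J, X) = 64 (C(J, X) = 8**2 = 64)
p = 1/48 ≈ 0.020833
y = 252 (y = 4*(-1 + 64) = 4*63 = 252)
(y*p)*L = (252*(1/48))*1 = (21/4)*1 = 21/4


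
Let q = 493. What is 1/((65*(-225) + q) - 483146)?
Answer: -1/497278 ≈ -2.0109e-6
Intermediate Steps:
1/((65*(-225) + q) - 483146) = 1/((65*(-225) + 493) - 483146) = 1/((-14625 + 493) - 483146) = 1/(-14132 - 483146) = 1/(-497278) = -1/497278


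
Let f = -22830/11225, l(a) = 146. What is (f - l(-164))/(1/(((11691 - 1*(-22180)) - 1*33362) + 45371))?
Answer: -3049515136/449 ≈ -6.7918e+6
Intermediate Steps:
f = -4566/2245 (f = -22830*1/11225 = -4566/2245 ≈ -2.0339)
(f - l(-164))/(1/(((11691 - 1*(-22180)) - 1*33362) + 45371)) = (-4566/2245 - 1*146)/(1/(((11691 - 1*(-22180)) - 1*33362) + 45371)) = (-4566/2245 - 146)/(1/(((11691 + 22180) - 33362) + 45371)) = -332336/(2245*(1/((33871 - 33362) + 45371))) = -332336/(2245*(1/(509 + 45371))) = -332336/(2245*(1/45880)) = -332336/(2245*1/45880) = -332336/2245*45880 = -3049515136/449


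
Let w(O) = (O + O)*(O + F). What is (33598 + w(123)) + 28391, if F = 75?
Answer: 110697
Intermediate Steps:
w(O) = 2*O*(75 + O) (w(O) = (O + O)*(O + 75) = (2*O)*(75 + O) = 2*O*(75 + O))
(33598 + w(123)) + 28391 = (33598 + 2*123*(75 + 123)) + 28391 = (33598 + 2*123*198) + 28391 = (33598 + 48708) + 28391 = 82306 + 28391 = 110697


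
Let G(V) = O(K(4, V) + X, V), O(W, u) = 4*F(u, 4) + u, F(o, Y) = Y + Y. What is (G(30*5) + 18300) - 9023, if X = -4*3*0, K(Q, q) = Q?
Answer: 9459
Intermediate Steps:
F(o, Y) = 2*Y
X = 0 (X = -12*0 = 0)
O(W, u) = 32 + u (O(W, u) = 4*(2*4) + u = 4*8 + u = 32 + u)
G(V) = 32 + V
(G(30*5) + 18300) - 9023 = ((32 + 30*5) + 18300) - 9023 = ((32 + 150) + 18300) - 9023 = (182 + 18300) - 9023 = 18482 - 9023 = 9459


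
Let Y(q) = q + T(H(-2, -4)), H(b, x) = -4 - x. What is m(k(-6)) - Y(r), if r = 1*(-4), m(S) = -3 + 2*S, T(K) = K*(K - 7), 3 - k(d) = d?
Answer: 19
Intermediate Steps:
k(d) = 3 - d
T(K) = K*(-7 + K)
r = -4
Y(q) = q (Y(q) = q + (-4 - 1*(-4))*(-7 + (-4 - 1*(-4))) = q + (-4 + 4)*(-7 + (-4 + 4)) = q + 0*(-7 + 0) = q + 0*(-7) = q + 0 = q)
m(k(-6)) - Y(r) = (-3 + 2*(3 - 1*(-6))) - 1*(-4) = (-3 + 2*(3 + 6)) + 4 = (-3 + 2*9) + 4 = (-3 + 18) + 4 = 15 + 4 = 19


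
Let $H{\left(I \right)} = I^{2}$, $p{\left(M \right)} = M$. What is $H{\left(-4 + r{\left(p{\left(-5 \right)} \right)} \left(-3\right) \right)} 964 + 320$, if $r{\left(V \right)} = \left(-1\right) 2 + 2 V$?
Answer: $987456$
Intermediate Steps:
$r{\left(V \right)} = -2 + 2 V$
$H{\left(-4 + r{\left(p{\left(-5 \right)} \right)} \left(-3\right) \right)} 964 + 320 = \left(-4 + \left(-2 + 2 \left(-5\right)\right) \left(-3\right)\right)^{2} \cdot 964 + 320 = \left(-4 + \left(-2 - 10\right) \left(-3\right)\right)^{2} \cdot 964 + 320 = \left(-4 - -36\right)^{2} \cdot 964 + 320 = \left(-4 + 36\right)^{2} \cdot 964 + 320 = 32^{2} \cdot 964 + 320 = 1024 \cdot 964 + 320 = 987136 + 320 = 987456$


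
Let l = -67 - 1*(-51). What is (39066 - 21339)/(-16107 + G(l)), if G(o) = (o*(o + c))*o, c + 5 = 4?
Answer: -17727/20459 ≈ -0.86646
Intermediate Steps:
c = -1 (c = -5 + 4 = -1)
l = -16 (l = -67 + 51 = -16)
G(o) = o²*(-1 + o) (G(o) = (o*(o - 1))*o = (o*(-1 + o))*o = o²*(-1 + o))
(39066 - 21339)/(-16107 + G(l)) = (39066 - 21339)/(-16107 + (-16)²*(-1 - 16)) = 17727/(-16107 + 256*(-17)) = 17727/(-16107 - 4352) = 17727/(-20459) = 17727*(-1/20459) = -17727/20459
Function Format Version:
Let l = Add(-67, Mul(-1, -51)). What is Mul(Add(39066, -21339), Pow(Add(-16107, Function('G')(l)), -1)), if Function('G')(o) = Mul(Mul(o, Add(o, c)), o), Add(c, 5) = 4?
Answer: Rational(-17727, 20459) ≈ -0.86646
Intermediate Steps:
c = -1 (c = Add(-5, 4) = -1)
l = -16 (l = Add(-67, 51) = -16)
Function('G')(o) = Mul(Pow(o, 2), Add(-1, o)) (Function('G')(o) = Mul(Mul(o, Add(o, -1)), o) = Mul(Mul(o, Add(-1, o)), o) = Mul(Pow(o, 2), Add(-1, o)))
Mul(Add(39066, -21339), Pow(Add(-16107, Function('G')(l)), -1)) = Mul(Add(39066, -21339), Pow(Add(-16107, Mul(Pow(-16, 2), Add(-1, -16))), -1)) = Mul(17727, Pow(Add(-16107, Mul(256, -17)), -1)) = Mul(17727, Pow(Add(-16107, -4352), -1)) = Mul(17727, Pow(-20459, -1)) = Mul(17727, Rational(-1, 20459)) = Rational(-17727, 20459)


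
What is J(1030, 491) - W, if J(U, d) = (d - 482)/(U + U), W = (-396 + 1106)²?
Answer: -1038445991/2060 ≈ -5.0410e+5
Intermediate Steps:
W = 504100 (W = 710² = 504100)
J(U, d) = (-482 + d)/(2*U) (J(U, d) = (-482 + d)/((2*U)) = (-482 + d)*(1/(2*U)) = (-482 + d)/(2*U))
J(1030, 491) - W = (½)*(-482 + 491)/1030 - 1*504100 = (½)*(1/1030)*9 - 504100 = 9/2060 - 504100 = -1038445991/2060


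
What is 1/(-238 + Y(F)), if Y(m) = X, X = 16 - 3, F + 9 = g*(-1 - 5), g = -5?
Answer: -1/225 ≈ -0.0044444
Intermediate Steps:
F = 21 (F = -9 - 5*(-1 - 5) = -9 - 5*(-6) = -9 + 30 = 21)
X = 13
Y(m) = 13
1/(-238 + Y(F)) = 1/(-238 + 13) = 1/(-225) = -1/225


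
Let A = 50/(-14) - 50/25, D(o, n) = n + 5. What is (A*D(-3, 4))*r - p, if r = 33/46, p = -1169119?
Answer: 376444735/322 ≈ 1.1691e+6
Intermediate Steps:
D(o, n) = 5 + n
A = -39/7 (A = 50*(-1/14) - 50*1/25 = -25/7 - 2 = -39/7 ≈ -5.5714)
r = 33/46 (r = 33*(1/46) = 33/46 ≈ 0.71739)
(A*D(-3, 4))*r - p = -39*(5 + 4)/7*(33/46) - 1*(-1169119) = -39/7*9*(33/46) + 1169119 = -351/7*33/46 + 1169119 = -11583/322 + 1169119 = 376444735/322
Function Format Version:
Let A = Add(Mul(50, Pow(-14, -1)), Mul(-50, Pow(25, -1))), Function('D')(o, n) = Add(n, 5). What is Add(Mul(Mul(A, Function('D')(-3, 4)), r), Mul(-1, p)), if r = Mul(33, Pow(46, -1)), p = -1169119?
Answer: Rational(376444735, 322) ≈ 1.1691e+6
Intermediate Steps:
Function('D')(o, n) = Add(5, n)
A = Rational(-39, 7) (A = Add(Mul(50, Rational(-1, 14)), Mul(-50, Rational(1, 25))) = Add(Rational(-25, 7), -2) = Rational(-39, 7) ≈ -5.5714)
r = Rational(33, 46) (r = Mul(33, Rational(1, 46)) = Rational(33, 46) ≈ 0.71739)
Add(Mul(Mul(A, Function('D')(-3, 4)), r), Mul(-1, p)) = Add(Mul(Mul(Rational(-39, 7), Add(5, 4)), Rational(33, 46)), Mul(-1, -1169119)) = Add(Mul(Mul(Rational(-39, 7), 9), Rational(33, 46)), 1169119) = Add(Mul(Rational(-351, 7), Rational(33, 46)), 1169119) = Add(Rational(-11583, 322), 1169119) = Rational(376444735, 322)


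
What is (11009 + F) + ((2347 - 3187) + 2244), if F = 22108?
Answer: 34521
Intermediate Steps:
(11009 + F) + ((2347 - 3187) + 2244) = (11009 + 22108) + ((2347 - 3187) + 2244) = 33117 + (-840 + 2244) = 33117 + 1404 = 34521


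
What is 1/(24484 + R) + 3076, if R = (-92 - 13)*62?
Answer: 55288025/17974 ≈ 3076.0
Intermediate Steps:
R = -6510 (R = -105*62 = -6510)
1/(24484 + R) + 3076 = 1/(24484 - 6510) + 3076 = 1/17974 + 3076 = 55288025/17974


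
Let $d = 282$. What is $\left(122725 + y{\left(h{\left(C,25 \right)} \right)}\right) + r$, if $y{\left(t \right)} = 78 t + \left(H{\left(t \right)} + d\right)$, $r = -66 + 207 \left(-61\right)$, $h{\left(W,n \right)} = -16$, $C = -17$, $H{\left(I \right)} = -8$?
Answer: $109058$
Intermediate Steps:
$r = -12693$ ($r = -66 - 12627 = -12693$)
$y{\left(t \right)} = 274 + 78 t$ ($y{\left(t \right)} = 78 t + \left(-8 + 282\right) = 78 t + 274 = 274 + 78 t$)
$\left(122725 + y{\left(h{\left(C,25 \right)} \right)}\right) + r = \left(122725 + \left(274 + 78 \left(-16\right)\right)\right) - 12693 = \left(122725 + \left(274 - 1248\right)\right) - 12693 = \left(122725 - 974\right) - 12693 = 121751 - 12693 = 109058$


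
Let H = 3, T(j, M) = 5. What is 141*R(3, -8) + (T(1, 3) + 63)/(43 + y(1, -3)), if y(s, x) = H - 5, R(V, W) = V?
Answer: 17411/41 ≈ 424.66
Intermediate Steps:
y(s, x) = -2 (y(s, x) = 3 - 5 = -2)
141*R(3, -8) + (T(1, 3) + 63)/(43 + y(1, -3)) = 141*3 + (5 + 63)/(43 - 2) = 423 + 68/41 = 17411/41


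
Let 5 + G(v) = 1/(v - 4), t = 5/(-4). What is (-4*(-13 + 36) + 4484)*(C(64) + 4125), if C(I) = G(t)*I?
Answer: 116606136/7 ≈ 1.6658e+7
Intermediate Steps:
t = -5/4 (t = 5*(-¼) = -5/4 ≈ -1.2500)
G(v) = -5 + 1/(-4 + v) (G(v) = -5 + 1/(v - 4) = -5 + 1/(-4 + v))
C(I) = -109*I/21 (C(I) = ((21 - 5*(-5/4))/(-4 - 5/4))*I = ((21 + 25/4)/(-21/4))*I = (-4/21*109/4)*I = -109*I/21)
(-4*(-13 + 36) + 4484)*(C(64) + 4125) = (-4*(-13 + 36) + 4484)*(-109/21*64 + 4125) = (-4*23 + 4484)*(-6976/21 + 4125) = (-92 + 4484)*(79649/21) = 4392*(79649/21) = 116606136/7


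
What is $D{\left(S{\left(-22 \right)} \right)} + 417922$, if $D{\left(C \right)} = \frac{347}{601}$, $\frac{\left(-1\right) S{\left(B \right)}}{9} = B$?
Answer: $\frac{251171469}{601} \approx 4.1792 \cdot 10^{5}$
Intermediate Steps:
$S{\left(B \right)} = - 9 B$
$D{\left(C \right)} = \frac{347}{601}$ ($D{\left(C \right)} = 347 \cdot \frac{1}{601} = \frac{347}{601}$)
$D{\left(S{\left(-22 \right)} \right)} + 417922 = \frac{347}{601} + 417922 = \frac{251171469}{601}$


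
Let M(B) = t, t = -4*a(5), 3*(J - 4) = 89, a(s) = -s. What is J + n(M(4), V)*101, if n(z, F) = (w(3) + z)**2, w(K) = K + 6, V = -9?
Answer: 254924/3 ≈ 84975.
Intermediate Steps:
J = 101/3 (J = 4 + (1/3)*89 = 4 + 89/3 = 101/3 ≈ 33.667)
t = 20 (t = -(-4)*5 = -4*(-5) = 20)
M(B) = 20
w(K) = 6 + K
n(z, F) = (9 + z)**2 (n(z, F) = ((6 + 3) + z)**2 = (9 + z)**2)
J + n(M(4), V)*101 = 101/3 + (9 + 20)**2*101 = 101/3 + 29**2*101 = 101/3 + 841*101 = 101/3 + 84941 = 254924/3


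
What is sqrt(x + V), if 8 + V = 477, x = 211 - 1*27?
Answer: sqrt(653) ≈ 25.554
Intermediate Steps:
x = 184 (x = 211 - 27 = 184)
V = 469 (V = -8 + 477 = 469)
sqrt(x + V) = sqrt(184 + 469) = sqrt(653)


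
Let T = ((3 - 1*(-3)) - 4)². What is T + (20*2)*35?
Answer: 1404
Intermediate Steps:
T = 4 (T = ((3 + 3) - 4)² = (6 - 4)² = 2² = 4)
T + (20*2)*35 = 4 + (20*2)*35 = 4 + 40*35 = 4 + 1400 = 1404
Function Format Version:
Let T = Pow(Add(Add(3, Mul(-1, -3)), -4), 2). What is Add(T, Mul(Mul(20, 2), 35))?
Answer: 1404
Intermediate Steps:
T = 4 (T = Pow(Add(Add(3, 3), -4), 2) = Pow(Add(6, -4), 2) = Pow(2, 2) = 4)
Add(T, Mul(Mul(20, 2), 35)) = Add(4, Mul(Mul(20, 2), 35)) = Add(4, Mul(40, 35)) = Add(4, 1400) = 1404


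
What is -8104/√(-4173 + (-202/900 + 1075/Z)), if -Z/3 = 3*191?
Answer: 40520*I*√137039593362/119580797 ≈ 125.44*I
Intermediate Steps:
Z = -1719 (Z = -9*191 = -3*573 = -1719)
-8104/√(-4173 + (-202/900 + 1075/Z)) = -8104/√(-4173 + (-202/900 + 1075/(-1719))) = -8104/√(-4173 + (-202*1/900 + 1075*(-1/1719))) = -8104/√(-4173 + (-101/450 - 1075/1719)) = -8104/√(-4173 - 24347/28650) = -8104*(-5*I*√137039593362/119580797) = -(-40520)*I*√137039593362/119580797 = 40520*I*√137039593362/119580797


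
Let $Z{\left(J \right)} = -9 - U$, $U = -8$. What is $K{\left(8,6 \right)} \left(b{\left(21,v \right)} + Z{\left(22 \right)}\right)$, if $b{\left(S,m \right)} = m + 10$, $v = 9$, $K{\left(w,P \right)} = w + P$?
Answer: $252$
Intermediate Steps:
$K{\left(w,P \right)} = P + w$
$b{\left(S,m \right)} = 10 + m$
$Z{\left(J \right)} = -1$ ($Z{\left(J \right)} = -9 - -8 = -9 + 8 = -1$)
$K{\left(8,6 \right)} \left(b{\left(21,v \right)} + Z{\left(22 \right)}\right) = \left(6 + 8\right) \left(\left(10 + 9\right) - 1\right) = 14 \left(19 - 1\right) = 14 \cdot 18 = 252$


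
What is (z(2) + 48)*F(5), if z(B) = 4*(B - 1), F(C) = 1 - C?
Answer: -208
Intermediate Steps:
z(B) = -4 + 4*B (z(B) = 4*(-1 + B) = -4 + 4*B)
(z(2) + 48)*F(5) = ((-4 + 4*2) + 48)*(1 - 1*5) = ((-4 + 8) + 48)*(1 - 5) = (4 + 48)*(-4) = 52*(-4) = -208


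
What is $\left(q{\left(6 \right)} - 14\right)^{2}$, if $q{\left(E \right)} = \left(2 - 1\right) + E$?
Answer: $49$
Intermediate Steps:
$q{\left(E \right)} = 1 + E$
$\left(q{\left(6 \right)} - 14\right)^{2} = \left(\left(1 + 6\right) - 14\right)^{2} = \left(7 - 14\right)^{2} = \left(-7\right)^{2} = 49$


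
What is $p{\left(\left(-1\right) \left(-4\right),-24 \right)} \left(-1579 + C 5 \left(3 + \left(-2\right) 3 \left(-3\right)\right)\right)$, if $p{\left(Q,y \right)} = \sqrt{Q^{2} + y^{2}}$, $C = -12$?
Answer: $- 11356 \sqrt{37} \approx -69076.0$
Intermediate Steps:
$p{\left(\left(-1\right) \left(-4\right),-24 \right)} \left(-1579 + C 5 \left(3 + \left(-2\right) 3 \left(-3\right)\right)\right) = \sqrt{\left(\left(-1\right) \left(-4\right)\right)^{2} + \left(-24\right)^{2}} \left(-1579 - 12 \cdot 5 \left(3 + \left(-2\right) 3 \left(-3\right)\right)\right) = \sqrt{4^{2} + 576} \left(-1579 - 12 \cdot 5 \left(3 - -18\right)\right) = \sqrt{16 + 576} \left(-1579 - 12 \cdot 5 \left(3 + 18\right)\right) = \sqrt{592} \left(-1579 - 12 \cdot 5 \cdot 21\right) = 4 \sqrt{37} \left(-1579 - 1260\right) = 4 \sqrt{37} \left(-2839\right) = - 11356 \sqrt{37}$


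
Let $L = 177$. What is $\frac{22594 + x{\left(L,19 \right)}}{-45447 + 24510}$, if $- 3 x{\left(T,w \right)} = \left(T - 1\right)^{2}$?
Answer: $- \frac{5258}{8973} \approx -0.58598$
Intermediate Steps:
$x{\left(T,w \right)} = - \frac{\left(-1 + T\right)^{2}}{3}$ ($x{\left(T,w \right)} = - \frac{\left(T - 1\right)^{2}}{3} = - \frac{\left(-1 + T\right)^{2}}{3}$)
$\frac{22594 + x{\left(L,19 \right)}}{-45447 + 24510} = \frac{22594 - \frac{\left(-1 + 177\right)^{2}}{3}}{-45447 + 24510} = \frac{22594 - \frac{176^{2}}{3}}{-20937} = \left(22594 - \frac{30976}{3}\right) \left(- \frac{1}{20937}\right) = \frac{36806}{3} \left(- \frac{1}{20937}\right) = - \frac{5258}{8973}$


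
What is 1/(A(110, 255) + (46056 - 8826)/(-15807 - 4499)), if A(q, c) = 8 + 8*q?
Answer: 10153/8997249 ≈ 0.0011285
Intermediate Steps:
1/(A(110, 255) + (46056 - 8826)/(-15807 - 4499)) = 1/((8 + 8*110) + (46056 - 8826)/(-15807 - 4499)) = 1/((8 + 880) + 37230/(-20306)) = 1/(888 + 37230*(-1/20306)) = 1/(888 - 18615/10153) = 1/(8997249/10153) = 10153/8997249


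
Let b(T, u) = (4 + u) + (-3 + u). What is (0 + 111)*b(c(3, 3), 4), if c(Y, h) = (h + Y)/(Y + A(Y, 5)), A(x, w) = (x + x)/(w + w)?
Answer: 999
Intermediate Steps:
A(x, w) = x/w (A(x, w) = (2*x)/((2*w)) = (2*x)*(1/(2*w)) = x/w)
c(Y, h) = 5*(Y + h)/(6*Y) (c(Y, h) = (h + Y)/(Y + Y/5) = (Y + h)/(Y + Y*(1/5)) = (Y + h)/(Y + Y/5) = (Y + h)/((6*Y/5)) = (Y + h)*(5/(6*Y)) = 5*(Y + h)/(6*Y))
b(T, u) = 1 + 2*u
(0 + 111)*b(c(3, 3), 4) = (0 + 111)*(1 + 2*4) = 111*(1 + 8) = 111*9 = 999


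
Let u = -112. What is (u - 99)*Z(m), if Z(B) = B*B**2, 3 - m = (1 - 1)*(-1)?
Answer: -5697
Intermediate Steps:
m = 3 (m = 3 - (1 - 1)*(-1) = 3 - 0*(-1) = 3 - 1*0 = 3 + 0 = 3)
Z(B) = B**3
(u - 99)*Z(m) = (-112 - 99)*3**3 = -211*27 = -5697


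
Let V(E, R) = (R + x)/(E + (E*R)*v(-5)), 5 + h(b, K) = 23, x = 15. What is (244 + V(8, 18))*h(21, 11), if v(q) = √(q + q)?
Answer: 56938185/12964 - 2673*I*√10/6482 ≈ 4392.0 - 1.304*I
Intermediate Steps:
v(q) = √2*√q (v(q) = √(2*q) = √2*√q)
h(b, K) = 18 (h(b, K) = -5 + 23 = 18)
V(E, R) = (15 + R)/(E + I*E*R*√10) (V(E, R) = (R + 15)/(E + (E*R)*(√2*√(-5))) = (15 + R)/(E + (E*R)*(√2*(I*√5))) = (15 + R)/(E + (E*R)*(I*√10)) = (15 + R)/(E + I*E*R*√10))
(244 + V(8, 18))*h(21, 11) = (244 + (15 + 18)/(8*(1 + I*18*√10)))*18 = (244 + (⅛)*33/(1 + 18*I*√10))*18 = (244 + 33/(8*(1 + 18*I*√10)))*18 = 4392 + 297/(4*(1 + 18*I*√10))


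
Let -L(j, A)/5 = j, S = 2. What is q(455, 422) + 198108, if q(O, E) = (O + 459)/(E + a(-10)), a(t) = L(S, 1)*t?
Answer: 51706645/261 ≈ 1.9811e+5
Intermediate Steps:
L(j, A) = -5*j
a(t) = -10*t (a(t) = (-5*2)*t = -10*t)
q(O, E) = (459 + O)/(100 + E) (q(O, E) = (O + 459)/(E - 10*(-10)) = (459 + O)/(E + 100) = (459 + O)/(100 + E))
q(455, 422) + 198108 = (459 + 455)/(100 + 422) + 198108 = 914/522 + 198108 = (1/522)*914 + 198108 = 457/261 + 198108 = 51706645/261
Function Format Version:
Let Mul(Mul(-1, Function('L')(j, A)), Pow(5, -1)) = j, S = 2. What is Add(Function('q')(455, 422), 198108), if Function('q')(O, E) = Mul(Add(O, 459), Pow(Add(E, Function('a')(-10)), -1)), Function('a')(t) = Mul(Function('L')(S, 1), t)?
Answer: Rational(51706645, 261) ≈ 1.9811e+5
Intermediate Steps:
Function('L')(j, A) = Mul(-5, j)
Function('a')(t) = Mul(-10, t) (Function('a')(t) = Mul(Mul(-5, 2), t) = Mul(-10, t))
Function('q')(O, E) = Mul(Pow(Add(100, E), -1), Add(459, O)) (Function('q')(O, E) = Mul(Add(O, 459), Pow(Add(E, Mul(-10, -10)), -1)) = Mul(Add(459, O), Pow(Add(E, 100), -1)) = Mul(Add(459, O), Pow(Add(100, E), -1)) = Mul(Pow(Add(100, E), -1), Add(459, O)))
Add(Function('q')(455, 422), 198108) = Add(Mul(Pow(Add(100, 422), -1), Add(459, 455)), 198108) = Add(Mul(Pow(522, -1), 914), 198108) = Add(Mul(Rational(1, 522), 914), 198108) = Add(Rational(457, 261), 198108) = Rational(51706645, 261)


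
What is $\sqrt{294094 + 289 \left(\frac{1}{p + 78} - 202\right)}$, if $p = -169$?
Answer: $\frac{\sqrt{1951937897}}{91} \approx 485.5$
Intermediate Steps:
$\sqrt{294094 + 289 \left(\frac{1}{p + 78} - 202\right)} = \sqrt{294094 + 289 \left(\frac{1}{-169 + 78} - 202\right)} = \sqrt{294094 + 289 \left(\frac{1}{-91} - 202\right)} = \sqrt{294094 + 289 \left(- \frac{1}{91} - 202\right)} = \sqrt{294094 + 289 \left(- \frac{18383}{91}\right)} = \sqrt{294094 - \frac{5312687}{91}} = \sqrt{\frac{21449867}{91}} = \frac{\sqrt{1951937897}}{91}$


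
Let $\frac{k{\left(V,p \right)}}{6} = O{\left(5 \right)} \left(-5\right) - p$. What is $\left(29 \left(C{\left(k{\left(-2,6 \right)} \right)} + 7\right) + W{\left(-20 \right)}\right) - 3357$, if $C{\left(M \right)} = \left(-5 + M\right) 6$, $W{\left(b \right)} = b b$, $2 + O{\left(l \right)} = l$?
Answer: $-25548$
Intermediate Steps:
$O{\left(l \right)} = -2 + l$
$W{\left(b \right)} = b^{2}$
$k{\left(V,p \right)} = -90 - 6 p$ ($k{\left(V,p \right)} = 6 \left(\left(-2 + 5\right) \left(-5\right) - p\right) = 6 \left(3 \left(-5\right) - p\right) = 6 \left(-15 - p\right) = -90 - 6 p$)
$C{\left(M \right)} = -30 + 6 M$
$\left(29 \left(C{\left(k{\left(-2,6 \right)} \right)} + 7\right) + W{\left(-20 \right)}\right) - 3357 = \left(29 \left(\left(-30 + 6 \left(-90 - 36\right)\right) + 7\right) + \left(-20\right)^{2}\right) - 3357 = \left(29 \left(\left(-30 + 6 \left(-90 - 36\right)\right) + 7\right) + 400\right) - 3357 = \left(29 \left(\left(-30 + 6 \left(-126\right)\right) + 7\right) + 400\right) - 3357 = \left(29 \left(\left(-30 - 756\right) + 7\right) + 400\right) - 3357 = \left(29 \left(-786 + 7\right) + 400\right) - 3357 = \left(29 \left(-779\right) + 400\right) - 3357 = \left(-22591 + 400\right) - 3357 = -22191 - 3357 = -25548$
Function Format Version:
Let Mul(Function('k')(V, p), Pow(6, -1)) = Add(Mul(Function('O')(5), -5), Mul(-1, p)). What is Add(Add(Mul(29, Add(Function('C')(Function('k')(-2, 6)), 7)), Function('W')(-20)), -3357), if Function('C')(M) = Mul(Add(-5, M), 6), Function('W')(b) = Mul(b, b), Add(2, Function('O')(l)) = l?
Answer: -25548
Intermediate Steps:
Function('O')(l) = Add(-2, l)
Function('W')(b) = Pow(b, 2)
Function('k')(V, p) = Add(-90, Mul(-6, p)) (Function('k')(V, p) = Mul(6, Add(Mul(Add(-2, 5), -5), Mul(-1, p))) = Mul(6, Add(Mul(3, -5), Mul(-1, p))) = Mul(6, Add(-15, Mul(-1, p))) = Add(-90, Mul(-6, p)))
Function('C')(M) = Add(-30, Mul(6, M))
Add(Add(Mul(29, Add(Function('C')(Function('k')(-2, 6)), 7)), Function('W')(-20)), -3357) = Add(Add(Mul(29, Add(Add(-30, Mul(6, Add(-90, Mul(-6, 6)))), 7)), Pow(-20, 2)), -3357) = Add(Add(Mul(29, Add(Add(-30, Mul(6, Add(-90, -36))), 7)), 400), -3357) = Add(Add(Mul(29, Add(Add(-30, Mul(6, -126)), 7)), 400), -3357) = Add(Add(Mul(29, Add(Add(-30, -756), 7)), 400), -3357) = Add(Add(Mul(29, Add(-786, 7)), 400), -3357) = Add(Add(Mul(29, -779), 400), -3357) = Add(Add(-22591, 400), -3357) = Add(-22191, -3357) = -25548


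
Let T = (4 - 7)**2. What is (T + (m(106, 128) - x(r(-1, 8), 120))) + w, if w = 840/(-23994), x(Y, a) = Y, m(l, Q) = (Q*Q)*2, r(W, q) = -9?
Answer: 131111074/3999 ≈ 32786.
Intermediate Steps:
m(l, Q) = 2*Q**2 (m(l, Q) = Q**2*2 = 2*Q**2)
w = -140/3999 (w = 840*(-1/23994) = -140/3999 ≈ -0.035009)
T = 9 (T = (-3)**2 = 9)
(T + (m(106, 128) - x(r(-1, 8), 120))) + w = (9 + (2*128**2 - 1*(-9))) - 140/3999 = (9 + (2*16384 + 9)) - 140/3999 = (9 + (32768 + 9)) - 140/3999 = (9 + 32777) - 140/3999 = 32786 - 140/3999 = 131111074/3999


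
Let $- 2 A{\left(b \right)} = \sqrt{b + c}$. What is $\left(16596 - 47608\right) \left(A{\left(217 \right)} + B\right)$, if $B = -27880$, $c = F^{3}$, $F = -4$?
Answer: $864614560 + 46518 \sqrt{17} \approx 8.6481 \cdot 10^{8}$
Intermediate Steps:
$c = -64$ ($c = \left(-4\right)^{3} = -64$)
$A{\left(b \right)} = - \frac{\sqrt{-64 + b}}{2}$ ($A{\left(b \right)} = - \frac{\sqrt{b - 64}}{2} = - \frac{\sqrt{-64 + b}}{2}$)
$\left(16596 - 47608\right) \left(A{\left(217 \right)} + B\right) = \left(16596 - 47608\right) \left(- \frac{\sqrt{-64 + 217}}{2} - 27880\right) = - 31012 \left(- \frac{\sqrt{153}}{2} - 27880\right) = - 31012 \left(- \frac{3 \sqrt{17}}{2} - 27880\right) = - 31012 \left(-27880 - \frac{3 \sqrt{17}}{2}\right) = 864614560 + 46518 \sqrt{17}$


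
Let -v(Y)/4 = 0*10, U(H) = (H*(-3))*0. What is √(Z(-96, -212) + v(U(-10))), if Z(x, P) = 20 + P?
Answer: 8*I*√3 ≈ 13.856*I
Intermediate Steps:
U(H) = 0 (U(H) = -3*H*0 = 0)
v(Y) = 0 (v(Y) = -0*10 = -4*0 = 0)
√(Z(-96, -212) + v(U(-10))) = √((20 - 212) + 0) = √(-192 + 0) = √(-192) = 8*I*√3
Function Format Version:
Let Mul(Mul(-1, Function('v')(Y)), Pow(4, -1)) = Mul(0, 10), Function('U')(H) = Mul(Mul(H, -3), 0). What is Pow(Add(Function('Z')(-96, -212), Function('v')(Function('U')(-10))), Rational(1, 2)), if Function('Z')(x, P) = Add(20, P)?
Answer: Mul(8, I, Pow(3, Rational(1, 2))) ≈ Mul(13.856, I)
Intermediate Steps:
Function('U')(H) = 0 (Function('U')(H) = Mul(Mul(-3, H), 0) = 0)
Function('v')(Y) = 0 (Function('v')(Y) = Mul(-4, Mul(0, 10)) = Mul(-4, 0) = 0)
Pow(Add(Function('Z')(-96, -212), Function('v')(Function('U')(-10))), Rational(1, 2)) = Pow(Add(Add(20, -212), 0), Rational(1, 2)) = Pow(Add(-192, 0), Rational(1, 2)) = Pow(-192, Rational(1, 2)) = Mul(8, I, Pow(3, Rational(1, 2)))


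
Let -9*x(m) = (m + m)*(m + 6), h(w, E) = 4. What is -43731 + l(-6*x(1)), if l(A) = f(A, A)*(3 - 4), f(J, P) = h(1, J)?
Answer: -43735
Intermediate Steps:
f(J, P) = 4
x(m) = -2*m*(6 + m)/9 (x(m) = -(m + m)*(m + 6)/9 = -2*m*(6 + m)/9)
l(A) = -4 (l(A) = 4*(3 - 4) = 4*(-1) = -4)
-43731 + l(-6*x(1)) = -43731 - 4 = -43735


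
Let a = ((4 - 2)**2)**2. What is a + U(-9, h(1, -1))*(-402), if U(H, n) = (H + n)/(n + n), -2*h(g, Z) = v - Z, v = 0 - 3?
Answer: 1624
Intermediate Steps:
v = -3
h(g, Z) = 3/2 + Z/2 (h(g, Z) = -(-3 - Z)/2 = 3/2 + Z/2)
a = 16 (a = (2**2)**2 = 4**2 = 16)
U(H, n) = (H + n)/(2*n) (U(H, n) = (H + n)/((2*n)) = (H + n)*(1/(2*n)) = (H + n)/(2*n))
a + U(-9, h(1, -1))*(-402) = 16 + ((-9 + (3/2 + (1/2)*(-1)))/(2*(3/2 + (1/2)*(-1))))*(-402) = 16 + ((-9 + (3/2 - 1/2))/(2*(3/2 - 1/2)))*(-402) = 16 + ((1/2)*(-9 + 1)/1)*(-402) = 16 + ((1/2)*1*(-8))*(-402) = 16 - 4*(-402) = 16 + 1608 = 1624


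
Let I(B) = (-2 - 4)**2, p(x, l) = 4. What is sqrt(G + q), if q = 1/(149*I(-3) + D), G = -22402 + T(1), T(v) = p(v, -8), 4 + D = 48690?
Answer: I*sqrt(2617342925638)/10810 ≈ 149.66*I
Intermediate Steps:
D = 48686 (D = -4 + 48690 = 48686)
T(v) = 4
I(B) = 36 (I(B) = (-6)**2 = 36)
G = -22398 (G = -22402 + 4 = -22398)
q = 1/54050 (q = 1/(149*36 + 48686) = 1/(5364 + 48686) = 1/54050 ≈ 1.8501e-5)
sqrt(G + q) = sqrt(-22398 + 1/54050) = sqrt(-1210611899/54050) = I*sqrt(2617342925638)/10810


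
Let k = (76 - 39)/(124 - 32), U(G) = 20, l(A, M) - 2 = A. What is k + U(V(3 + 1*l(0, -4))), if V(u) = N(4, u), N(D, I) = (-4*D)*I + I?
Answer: 1877/92 ≈ 20.402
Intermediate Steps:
l(A, M) = 2 + A
N(D, I) = I - 4*D*I (N(D, I) = -4*D*I + I = I - 4*D*I)
V(u) = -15*u (V(u) = u*(1 - 4*4) = u*(1 - 16) = u*(-15) = -15*u)
k = 37/92 ≈ 0.40217
k + U(V(3 + 1*l(0, -4))) = 37/92 + 20 = 1877/92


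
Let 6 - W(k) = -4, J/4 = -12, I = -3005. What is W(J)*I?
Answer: -30050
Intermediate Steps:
J = -48 (J = 4*(-12) = -48)
W(k) = 10 (W(k) = 6 - 1*(-4) = 6 + 4 = 10)
W(J)*I = 10*(-3005) = -30050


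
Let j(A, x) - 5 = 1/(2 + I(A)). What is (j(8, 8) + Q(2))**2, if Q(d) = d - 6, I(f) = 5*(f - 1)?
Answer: 1444/1369 ≈ 1.0548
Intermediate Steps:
I(f) = -5 + 5*f (I(f) = 5*(-1 + f) = -5 + 5*f)
Q(d) = -6 + d
j(A, x) = 5 + 1/(-3 + 5*A) (j(A, x) = 5 + 1/(2 + (-5 + 5*A)) = 5 + 1/(-3 + 5*A))
(j(8, 8) + Q(2))**2 = ((-14 + 25*8)/(-3 + 5*8) + (-6 + 2))**2 = ((-14 + 200)/(-3 + 40) - 4)**2 = (186/37 - 4)**2 = (38/37)**2 = 1444/1369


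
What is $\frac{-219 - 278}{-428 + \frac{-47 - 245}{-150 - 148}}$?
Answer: $\frac{74053}{63626} \approx 1.1639$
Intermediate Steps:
$\frac{-219 - 278}{-428 + \frac{-47 - 245}{-150 - 148}} = - \frac{497}{-428 - \frac{292}{-298}} = - \frac{497}{-428 - - \frac{146}{149}} = - \frac{497}{-428 + \frac{146}{149}} = - \frac{497}{- \frac{63626}{149}} = \left(-497\right) \left(- \frac{149}{63626}\right) = \frac{74053}{63626}$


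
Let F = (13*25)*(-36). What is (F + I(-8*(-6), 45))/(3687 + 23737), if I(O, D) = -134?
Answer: -5917/13712 ≈ -0.43152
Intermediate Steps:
F = -11700 (F = 325*(-36) = -11700)
(F + I(-8*(-6), 45))/(3687 + 23737) = (-11700 - 134)/(3687 + 23737) = -11834/27424 = -11834*1/27424 = -5917/13712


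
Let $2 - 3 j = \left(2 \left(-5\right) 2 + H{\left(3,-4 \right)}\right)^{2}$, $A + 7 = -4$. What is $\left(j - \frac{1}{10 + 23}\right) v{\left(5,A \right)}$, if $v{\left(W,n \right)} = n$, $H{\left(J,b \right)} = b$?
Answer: $2105$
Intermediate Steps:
$A = -11$ ($A = -7 - 4 = -11$)
$j = - \frac{574}{3}$ ($j = \frac{2}{3} - \frac{\left(2 \left(-5\right) 2 - 4\right)^{2}}{3} = \frac{2}{3} - \frac{\left(\left(-10\right) 2 - 4\right)^{2}}{3} = \frac{2}{3} - \frac{\left(-20 - 4\right)^{2}}{3} = \frac{2}{3} - \frac{\left(-24\right)^{2}}{3} = \frac{2}{3} - 192 = - \frac{574}{3} \approx -191.33$)
$\left(j - \frac{1}{10 + 23}\right) v{\left(5,A \right)} = \left(- \frac{574}{3} - \frac{1}{10 + 23}\right) \left(-11\right) = \left(- \frac{574}{3} - \frac{1}{33}\right) \left(-11\right) = \left(- \frac{2105}{11}\right) \left(-11\right) = 2105$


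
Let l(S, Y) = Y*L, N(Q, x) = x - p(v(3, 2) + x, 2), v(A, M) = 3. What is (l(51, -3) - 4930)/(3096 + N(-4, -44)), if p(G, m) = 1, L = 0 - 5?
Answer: -4915/3051 ≈ -1.6109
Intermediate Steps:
L = -5
N(Q, x) = -1 + x (N(Q, x) = x - 1*1 = x - 1 = -1 + x)
l(S, Y) = -5*Y (l(S, Y) = Y*(-5) = -5*Y)
(l(51, -3) - 4930)/(3096 + N(-4, -44)) = (-5*(-3) - 4930)/(3096 + (-1 - 44)) = (15 - 4930)/(3096 - 45) = -4915/3051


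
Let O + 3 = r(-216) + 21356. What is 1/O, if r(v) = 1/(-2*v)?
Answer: 432/9224497 ≈ 4.6832e-5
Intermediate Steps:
r(v) = -1/(2*v)
O = 9224497/432 (O = -3 + (-½/(-216) + 21356) = -3 + (-½*(-1/216) + 21356) = -3 + (1/432 + 21356) = -3 + 9225793/432 = 9224497/432 ≈ 21353.)
1/O = 1/(9224497/432) = 432/9224497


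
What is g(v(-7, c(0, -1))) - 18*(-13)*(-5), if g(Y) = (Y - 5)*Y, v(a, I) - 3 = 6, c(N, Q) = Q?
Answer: -1134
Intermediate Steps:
v(a, I) = 9 (v(a, I) = 3 + 6 = 9)
g(Y) = Y*(-5 + Y) (g(Y) = (-5 + Y)*Y = Y*(-5 + Y))
g(v(-7, c(0, -1))) - 18*(-13)*(-5) = 9*(-5 + 9) - 18*(-13)*(-5) = 9*4 - (-234)*(-5) = 36 - 1*1170 = 36 - 1170 = -1134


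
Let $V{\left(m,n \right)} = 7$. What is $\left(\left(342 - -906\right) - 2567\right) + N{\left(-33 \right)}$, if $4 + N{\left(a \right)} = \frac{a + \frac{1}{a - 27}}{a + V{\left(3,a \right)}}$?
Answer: $- \frac{2061899}{1560} \approx -1321.7$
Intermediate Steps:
$N{\left(a \right)} = -4 + \frac{a + \frac{1}{-27 + a}}{7 + a}$ ($N{\left(a \right)} = -4 + \frac{a + \frac{1}{a - 27}}{a + 7} = -4 + \frac{a + \frac{1}{-27 + a}}{7 + a}$)
$\left(\left(342 - -906\right) - 2567\right) + N{\left(-33 \right)} = \left(\left(342 - -906\right) - 2567\right) + \frac{757 - 3 \left(-33\right)^{2} + 53 \left(-33\right)}{-189 + \left(-33\right)^{2} - -660} = \left(\left(342 + 906\right) - 2567\right) + \frac{757 - 3267 - 1749}{-189 + 1089 + 660} = \left(1248 - 2567\right) + \frac{757 - 3267 - 1749}{1560} = -1319 + \frac{1}{1560} \left(-4259\right) = -1319 - \frac{4259}{1560} = - \frac{2061899}{1560}$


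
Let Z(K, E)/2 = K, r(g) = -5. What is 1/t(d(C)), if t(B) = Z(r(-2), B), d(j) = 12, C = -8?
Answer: -⅒ ≈ -0.10000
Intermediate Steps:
Z(K, E) = 2*K
t(B) = -10 (t(B) = 2*(-5) = -10)
1/t(d(C)) = 1/(-10) = -⅒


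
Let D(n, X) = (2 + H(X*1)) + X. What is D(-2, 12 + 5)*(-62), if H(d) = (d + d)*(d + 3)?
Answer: -43338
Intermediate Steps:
H(d) = 2*d*(3 + d) (H(d) = (2*d)*(3 + d) = 2*d*(3 + d))
D(n, X) = 2 + X + 2*X*(3 + X) (D(n, X) = (2 + 2*(X*1)*(3 + X*1)) + X = (2 + 2*X*(3 + X)) + X = 2 + X + 2*X*(3 + X))
D(-2, 12 + 5)*(-62) = (2 + (12 + 5) + 2*(12 + 5)*(3 + (12 + 5)))*(-62) = (2 + 17 + 2*17*(3 + 17))*(-62) = (2 + 17 + 2*17*20)*(-62) = (2 + 17 + 680)*(-62) = 699*(-62) = -43338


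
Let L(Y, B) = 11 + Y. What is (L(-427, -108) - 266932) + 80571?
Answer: -186777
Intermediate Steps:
(L(-427, -108) - 266932) + 80571 = ((11 - 427) - 266932) + 80571 = (-416 - 266932) + 80571 = -267348 + 80571 = -186777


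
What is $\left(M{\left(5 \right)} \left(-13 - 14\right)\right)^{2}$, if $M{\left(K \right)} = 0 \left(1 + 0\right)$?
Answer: $0$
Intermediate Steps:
$M{\left(K \right)} = 0$ ($M{\left(K \right)} = 0 \cdot 1 = 0$)
$\left(M{\left(5 \right)} \left(-13 - 14\right)\right)^{2} = \left(0 \left(-13 - 14\right)\right)^{2} = \left(0 \left(-27\right)\right)^{2} = 0^{2} = 0$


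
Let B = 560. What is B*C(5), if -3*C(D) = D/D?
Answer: -560/3 ≈ -186.67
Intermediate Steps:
C(D) = -⅓ (C(D) = -D/(3*D) = -⅓*1 = -⅓)
B*C(5) = 560*(-⅓) = -560/3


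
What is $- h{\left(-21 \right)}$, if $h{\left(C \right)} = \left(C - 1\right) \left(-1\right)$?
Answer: $-22$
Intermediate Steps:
$h{\left(C \right)} = 1 - C$ ($h{\left(C \right)} = \left(-1 + C\right) \left(-1\right) = 1 - C$)
$- h{\left(-21 \right)} = - (1 - -21) = - (1 + 21) = \left(-1\right) 22 = -22$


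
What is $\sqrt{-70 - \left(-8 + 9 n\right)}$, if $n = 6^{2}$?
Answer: $i \sqrt{386} \approx 19.647 i$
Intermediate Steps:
$n = 36$
$\sqrt{-70 - \left(-8 + 9 n\right)} = \sqrt{-70 + \left(8 - 324\right)} = \sqrt{-70 - 316} = \sqrt{-386} = i \sqrt{386}$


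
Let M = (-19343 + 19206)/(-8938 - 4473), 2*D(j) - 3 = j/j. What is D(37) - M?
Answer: 26685/13411 ≈ 1.9898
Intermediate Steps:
D(j) = 2 (D(j) = 3/2 + (j/j)/2 = 3/2 + (½)*1 = 3/2 + ½ = 2)
M = 137/13411 (M = -137/(-13411) = -137*(-1/13411) = 137/13411 ≈ 0.010215)
D(37) - M = 2 - 1*137/13411 = 2 - 137/13411 = 26685/13411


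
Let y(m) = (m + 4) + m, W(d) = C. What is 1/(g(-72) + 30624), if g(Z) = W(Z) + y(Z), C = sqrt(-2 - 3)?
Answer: 30484/929274261 - I*sqrt(5)/929274261 ≈ 3.2804e-5 - 2.4063e-9*I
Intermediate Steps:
C = I*sqrt(5) (C = sqrt(-5) = I*sqrt(5) ≈ 2.2361*I)
W(d) = I*sqrt(5)
y(m) = 4 + 2*m (y(m) = (4 + m) + m = 4 + 2*m)
g(Z) = 4 + 2*Z + I*sqrt(5) (g(Z) = I*sqrt(5) + (4 + 2*Z) = 4 + 2*Z + I*sqrt(5))
1/(g(-72) + 30624) = 1/((4 + 2*(-72) + I*sqrt(5)) + 30624) = 1/((4 - 144 + I*sqrt(5)) + 30624) = 1/((-140 + I*sqrt(5)) + 30624) = 1/(30484 + I*sqrt(5))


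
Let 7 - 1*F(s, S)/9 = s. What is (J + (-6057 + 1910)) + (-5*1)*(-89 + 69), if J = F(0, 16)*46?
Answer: -1149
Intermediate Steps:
F(s, S) = 63 - 9*s
J = 2898 (J = (63 - 9*0)*46 = (63 + 0)*46 = 63*46 = 2898)
(J + (-6057 + 1910)) + (-5*1)*(-89 + 69) = (2898 + (-6057 + 1910)) + (-5*1)*(-89 + 69) = (2898 - 4147) - 5*(-20) = -1249 + 100 = -1149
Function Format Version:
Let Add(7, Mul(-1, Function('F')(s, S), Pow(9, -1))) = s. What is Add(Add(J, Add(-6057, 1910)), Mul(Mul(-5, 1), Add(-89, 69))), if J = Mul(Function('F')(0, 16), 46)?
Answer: -1149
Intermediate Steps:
Function('F')(s, S) = Add(63, Mul(-9, s))
J = 2898 (J = Mul(Add(63, Mul(-9, 0)), 46) = Mul(Add(63, 0), 46) = Mul(63, 46) = 2898)
Add(Add(J, Add(-6057, 1910)), Mul(Mul(-5, 1), Add(-89, 69))) = Add(Add(2898, Add(-6057, 1910)), Mul(Mul(-5, 1), Add(-89, 69))) = Add(Add(2898, -4147), Mul(-5, -20)) = Add(-1249, 100) = -1149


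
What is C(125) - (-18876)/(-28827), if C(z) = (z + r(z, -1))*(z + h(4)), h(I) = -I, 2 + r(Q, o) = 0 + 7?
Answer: 151143278/9609 ≈ 15729.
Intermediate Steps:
r(Q, o) = 5 (r(Q, o) = -2 + (0 + 7) = -2 + 7 = 5)
C(z) = (-4 + z)*(5 + z) (C(z) = (z + 5)*(z - 1*4) = (5 + z)*(z - 4) = (5 + z)*(-4 + z) = (-4 + z)*(5 + z))
C(125) - (-18876)/(-28827) = (-20 + 125 + 125²) - (-18876)/(-28827) = (-20 + 125 + 15625) - (-18876)*(-1)/28827 = 15730 - 1*6292/9609 = 15730 - 6292/9609 = 151143278/9609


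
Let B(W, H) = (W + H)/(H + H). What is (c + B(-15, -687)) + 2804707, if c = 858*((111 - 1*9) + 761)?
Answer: 811841986/229 ≈ 3.5452e+6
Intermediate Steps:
B(W, H) = (H + W)/(2*H) (B(W, H) = (H + W)/((2*H)) = (H + W)*(1/(2*H)) = (H + W)/(2*H))
c = 740454 (c = 858*((111 - 9) + 761) = 858*(102 + 761) = 858*863 = 740454)
(c + B(-15, -687)) + 2804707 = (740454 + (½)*(-687 - 15)/(-687)) + 2804707 = (740454 + (½)*(-1/687)*(-702)) + 2804707 = (740454 + 117/229) + 2804707 = 169564083/229 + 2804707 = 811841986/229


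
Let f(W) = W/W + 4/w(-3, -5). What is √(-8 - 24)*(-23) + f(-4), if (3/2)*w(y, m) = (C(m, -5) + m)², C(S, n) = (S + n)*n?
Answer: 677/675 - 92*I*√2 ≈ 1.003 - 130.11*I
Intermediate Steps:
C(S, n) = n*(S + n)
w(y, m) = 2*(25 - 4*m)²/3 (w(y, m) = 2*(-5*(m - 5) + m)²/3 = 2*(-5*(-5 + m) + m)²/3 = 2*((25 - 5*m) + m)²/3 = 2*(25 - 4*m)²/3)
f(W) = 677/675 (f(W) = W/W + 4/((2*(25 - 4*(-5))²/3)) = 1 + 4/((2*(25 + 20)²/3)) = 1 + 4/(((⅔)*45²)) = 1 + 4/(((⅔)*2025)) = 1 + 4/1350 = 1 + 4*(1/1350) = 1 + 2/675 = 677/675)
√(-8 - 24)*(-23) + f(-4) = √(-8 - 24)*(-23) + 677/675 = √(-32)*(-23) + 677/675 = (4*I*√2)*(-23) + 677/675 = -92*I*√2 + 677/675 = 677/675 - 92*I*√2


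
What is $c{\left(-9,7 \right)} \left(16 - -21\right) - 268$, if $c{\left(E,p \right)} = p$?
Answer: $-9$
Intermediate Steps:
$c{\left(-9,7 \right)} \left(16 - -21\right) - 268 = 7 \left(16 - -21\right) - 268 = 7 \left(16 + 21\right) - 268 = 7 \cdot 37 - 268 = 259 - 268 = -9$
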